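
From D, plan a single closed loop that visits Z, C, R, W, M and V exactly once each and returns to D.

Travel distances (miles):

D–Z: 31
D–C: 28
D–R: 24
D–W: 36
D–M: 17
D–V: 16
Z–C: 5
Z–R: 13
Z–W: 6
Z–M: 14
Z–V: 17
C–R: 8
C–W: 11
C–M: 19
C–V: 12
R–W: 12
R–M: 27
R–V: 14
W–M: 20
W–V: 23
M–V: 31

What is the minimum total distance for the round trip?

D - Z - C - R - W - M - V - D: 31+5+8+12+20+31+16 = 123
D - Z - C - R - W - V - M - D: 31+5+8+12+23+31+17 = 127
D - Z - C - R - M - W - V - D: 31+5+8+27+20+23+16 = 130
D - Z - C - R - M - V - W - D: 31+5+8+27+31+23+36 = 161
D - Z - C - R - V - W - M - D: 31+5+8+14+23+20+17 = 118
D - Z - C - R - V - M - W - D: 31+5+8+14+31+20+36 = 145
D - Z - C - W - R - M - V - D: 31+5+11+12+27+31+16 = 133
D - Z - C - W - R - V - M - D: 31+5+11+12+14+31+17 = 121
… (352 more)
D - M - Z - W - R - C - V - D: 17+14+6+12+8+12+16 = 85  ← best
The minimum is 85.
One optimal route: D → M → Z → W → R → C → V → D (or its reverse).

Shortest round trip = 85 miles.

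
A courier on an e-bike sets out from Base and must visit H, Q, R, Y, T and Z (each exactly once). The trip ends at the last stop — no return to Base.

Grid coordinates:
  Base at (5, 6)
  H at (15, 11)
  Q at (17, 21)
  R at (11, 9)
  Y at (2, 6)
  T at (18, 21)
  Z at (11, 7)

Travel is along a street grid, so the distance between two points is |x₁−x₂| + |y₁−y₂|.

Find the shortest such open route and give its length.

34 — the minimum one-way total.

There are 6! = 720 possible orderings.
Base→H→Q→R→Y→T→Z: 15+12+18+12+31+21 = 109
Base→H→Q→R→Y→Z→T: 15+12+18+12+10+21 = 88
Base→H→Q→R→T→Y→Z: 15+12+18+19+31+10 = 105
Base→H→Q→R→T→Z→Y: 15+12+18+19+21+10 = 95
Base→H→Q→R→Z→Y→T: 15+12+18+2+10+31 = 88
Base→H→Q→R→Z→T→Y: 15+12+18+2+21+31 = 99
Base→H→Q→Y→R→T→Z: 15+12+30+12+19+21 = 109
Base→H→Q→Y→R→Z→T: 15+12+30+12+2+21 = 92
… (712 more)
Base→Y→Z→R→H→Q→T: 3+10+2+6+12+1 = 34  ← best
The minimum is 34.
One shortest path: Base → Y → Z → R → H → Q → T.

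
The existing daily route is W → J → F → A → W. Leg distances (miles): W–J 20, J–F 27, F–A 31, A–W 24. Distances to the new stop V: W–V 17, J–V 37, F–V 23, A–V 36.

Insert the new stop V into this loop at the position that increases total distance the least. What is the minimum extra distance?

Minimum extra distance: 28 miles, inserting V between F and A.

Insertion cost between consecutive stops i–j is d(i,V) + d(V,j) − d(i,j):
  between W and J: 17 + 37 − 20 = 34
  between J and F: 37 + 23 − 27 = 33
  between F and A: 23 + 36 − 31 = 28
  between A and W: 36 + 17 − 24 = 29
Cheapest insertion is between F and A, adding 28.
New total = 102 + 28 = 130.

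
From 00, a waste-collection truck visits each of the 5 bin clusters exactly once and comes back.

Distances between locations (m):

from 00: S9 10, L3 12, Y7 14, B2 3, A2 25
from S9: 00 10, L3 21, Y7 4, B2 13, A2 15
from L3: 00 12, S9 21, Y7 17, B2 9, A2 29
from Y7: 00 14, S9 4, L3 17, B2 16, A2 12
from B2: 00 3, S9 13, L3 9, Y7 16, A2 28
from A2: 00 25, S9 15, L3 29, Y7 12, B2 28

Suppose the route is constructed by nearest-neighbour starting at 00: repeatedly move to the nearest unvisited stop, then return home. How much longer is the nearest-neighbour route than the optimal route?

Excess over optimum: 7 m.

00: B2=3, S9=10, L3=12, Y7=14, A2=25 ⇒ B2
B2: L3=9, S9=13, Y7=16, A2=28 ⇒ L3
L3: Y7=17, S9=21, A2=29 ⇒ Y7
Y7: S9=4, A2=12 ⇒ S9
S9: A2=15 ⇒ A2
NN route 00 → B2 → L3 → Y7 → S9 → A2 → 00 costs 73.
Optimal: 00 → S9 → A2 → Y7 → L3 → B2 → 00 costs 66 (by enumerating all 60 distinct tours).
Excess = 73 − 66 = 7.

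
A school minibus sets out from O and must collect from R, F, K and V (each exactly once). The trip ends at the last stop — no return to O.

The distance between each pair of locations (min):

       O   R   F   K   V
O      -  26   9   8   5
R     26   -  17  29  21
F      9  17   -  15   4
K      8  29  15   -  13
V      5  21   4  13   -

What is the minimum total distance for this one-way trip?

There are 4! = 24 possible orderings.
O→R→F→K→V: 26+17+15+13 = 71
O→R→F→V→K: 26+17+4+13 = 60
O→R→K→F→V: 26+29+15+4 = 74
O→R→K→V→F: 26+29+13+4 = 72
O→R→V→F→K: 26+21+4+15 = 66
O→R→V→K→F: 26+21+13+15 = 75
O→F→R→K→V: 9+17+29+13 = 68
O→F→R→V→K: 9+17+21+13 = 60
O→F→K→R→V: 9+15+29+21 = 74
O→F→K→V→R: 9+15+13+21 = 58
O→F→V→R→K: 9+4+21+29 = 63
O→F→V→K→R: 9+4+13+29 = 55
O→K→R→F→V: 8+29+17+4 = 58
O→K→R→V→F: 8+29+21+4 = 62
… (10 more)
O→K→V→F→R: 8+13+4+17 = 42  ← best
The minimum is 42.
One shortest path: O → K → V → F → R.

Shortest open route: 42 min.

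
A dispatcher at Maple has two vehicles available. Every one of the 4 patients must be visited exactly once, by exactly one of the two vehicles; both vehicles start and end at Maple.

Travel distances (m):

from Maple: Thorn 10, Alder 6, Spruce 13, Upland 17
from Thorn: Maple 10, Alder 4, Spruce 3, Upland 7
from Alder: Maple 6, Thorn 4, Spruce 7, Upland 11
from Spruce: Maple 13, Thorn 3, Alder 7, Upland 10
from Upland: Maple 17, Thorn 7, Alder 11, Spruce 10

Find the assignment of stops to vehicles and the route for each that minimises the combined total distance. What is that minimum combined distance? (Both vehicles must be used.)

Minimum combined distance: 52 m.

There are 2^3 − 1 = 7 ways to divide the 4 stops into two non-empty groups. For each, the best each vehicle can do is its own shortest tour through its group:
  {Thorn} + {Alder, Spruce, Upland}: 20 + 40 = 60
  {Alder} + {Thorn, Spruce, Upland}: 12 + 40 = 52
  {Thorn, Alder} + {Spruce, Upland}: 20 + 40 = 60
  {Spruce} + {Thorn, Alder, Upland}: 26 + 34 = 60
  {Thorn, Spruce} + {Alder, Upland}: 26 + 34 = 60
  {Alder, Spruce} + {Thorn, Upland}: 26 + 34 = 60
  … (7 splits in total)
Best: vehicle 1 Maple → Alder → Maple = 12; vehicle 2 Maple → Thorn → Spruce → Upland → Maple = 40; combined 52.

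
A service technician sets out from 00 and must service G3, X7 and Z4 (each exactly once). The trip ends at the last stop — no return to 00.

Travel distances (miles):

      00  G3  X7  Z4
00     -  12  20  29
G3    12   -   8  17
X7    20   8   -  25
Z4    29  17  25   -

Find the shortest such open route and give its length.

There are 3! = 6 possible orderings.
00 - G3 - X7 - Z4: 12+8+25 = 45
00 - G3 - Z4 - X7: 12+17+25 = 54
00 - X7 - G3 - Z4: 20+8+17 = 45
00 - X7 - Z4 - G3: 20+25+17 = 62
00 - Z4 - G3 - X7: 29+17+8 = 54
00 - Z4 - X7 - G3: 29+25+8 = 62
The minimum is 45.
One shortest path: 00 → G3 → X7 → Z4.

45 miles — the minimum one-way total.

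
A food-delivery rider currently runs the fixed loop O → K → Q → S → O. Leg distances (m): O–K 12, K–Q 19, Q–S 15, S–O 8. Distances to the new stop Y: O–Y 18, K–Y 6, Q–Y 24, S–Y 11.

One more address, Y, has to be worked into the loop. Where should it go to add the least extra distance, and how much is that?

+11 m — insert Y between K and Q.

Insertion cost between consecutive stops i–j is d(i,Y) + d(Y,j) − d(i,j):
  between O and K: 18 + 6 − 12 = 12
  between K and Q: 6 + 24 − 19 = 11
  between Q and S: 24 + 11 − 15 = 20
  between S and O: 11 + 18 − 8 = 21
Cheapest insertion is between K and Q, adding 11.
New total = 54 + 11 = 65.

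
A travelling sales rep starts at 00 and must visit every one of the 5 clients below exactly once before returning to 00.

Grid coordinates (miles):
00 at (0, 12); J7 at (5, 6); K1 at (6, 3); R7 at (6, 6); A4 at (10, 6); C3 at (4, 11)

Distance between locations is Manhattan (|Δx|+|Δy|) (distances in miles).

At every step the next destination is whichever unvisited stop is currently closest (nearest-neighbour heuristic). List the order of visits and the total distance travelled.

38 miles along 00 → C3 → J7 → R7 → K1 → A4 → 00.

From 00: distances to unvisited — C3=5, J7=11, R7=12, K1=15, A4=16. Nearest is C3 (5).
From C3: distances to unvisited — J7=6, R7=7, K1=10, A4=11. Nearest is J7 (6).
From J7: distances to unvisited — R7=1, K1=4, A4=5. Nearest is R7 (1).
From R7: distances to unvisited — K1=3, A4=4. Nearest is K1 (3).
From K1: distances to unvisited — A4=7. Nearest is A4 (7).
Return A4→00: 16.
Total = 5 + 6 + 1 + 3 + 7 + 16 = 38.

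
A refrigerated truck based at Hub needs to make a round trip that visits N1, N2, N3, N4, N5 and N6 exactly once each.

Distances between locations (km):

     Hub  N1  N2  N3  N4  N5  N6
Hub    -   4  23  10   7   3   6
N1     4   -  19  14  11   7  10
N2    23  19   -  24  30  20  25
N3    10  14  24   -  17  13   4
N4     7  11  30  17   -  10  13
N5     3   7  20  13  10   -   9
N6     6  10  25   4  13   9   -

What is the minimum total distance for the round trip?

Minimum total distance: 77 km.

Hub → N1 → N2 → N3 → N4 → N5 → N6 → Hub: 4+19+24+17+10+9+6 = 89
Hub → N1 → N2 → N3 → N4 → N6 → N5 → Hub: 4+19+24+17+13+9+3 = 89
Hub → N1 → N2 → N3 → N5 → N4 → N6 → Hub: 4+19+24+13+10+13+6 = 89
Hub → N1 → N2 → N3 → N5 → N6 → N4 → Hub: 4+19+24+13+9+13+7 = 89
Hub → N1 → N2 → N3 → N6 → N4 → N5 → Hub: 4+19+24+4+13+10+3 = 77
Hub → N1 → N2 → N3 → N6 → N5 → N4 → Hub: 4+19+24+4+9+10+7 = 77
Hub → N1 → N2 → N4 → N3 → N5 → N6 → Hub: 4+19+30+17+13+9+6 = 98
Hub → N1 → N2 → N4 → N3 → N6 → N5 → Hub: 4+19+30+17+4+9+3 = 86
… (352 more)
The minimum is 77.
One optimal route: Hub → N1 → N2 → N3 → N6 → N4 → N5 → Hub (or its reverse).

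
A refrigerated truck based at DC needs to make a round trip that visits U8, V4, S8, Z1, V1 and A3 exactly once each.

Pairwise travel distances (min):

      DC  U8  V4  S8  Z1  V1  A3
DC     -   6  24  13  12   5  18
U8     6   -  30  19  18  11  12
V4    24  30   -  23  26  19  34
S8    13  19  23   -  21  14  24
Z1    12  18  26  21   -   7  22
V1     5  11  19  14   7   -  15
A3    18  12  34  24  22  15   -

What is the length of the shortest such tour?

Minimum total distance: 102 min.

There are 360 distinct closed tours to check (reversals are equivalent).
DC→U8→V4→S8→Z1→V1→A3→DC: 6+30+23+21+7+15+18 = 120
DC→U8→V4→S8→Z1→A3→V1→DC: 6+30+23+21+22+15+5 = 122
DC→U8→V4→S8→V1→Z1→A3→DC: 6+30+23+14+7+22+18 = 120
DC→U8→V4→S8→V1→A3→Z1→DC: 6+30+23+14+15+22+12 = 122
DC→U8→V4→S8→A3→Z1→V1→DC: 6+30+23+24+22+7+5 = 117
DC→U8→V4→S8→A3→V1→Z1→DC: 6+30+23+24+15+7+12 = 117
DC→U8→V4→Z1→S8→V1→A3→DC: 6+30+26+21+14+15+18 = 130
DC→U8→V4→Z1→S8→A3→V1→DC: 6+30+26+21+24+15+5 = 127
… (352 more)
DC→U8→A3→Z1→V1→V4→S8→DC: 6+12+22+7+19+23+13 = 102  ← best
The minimum is 102.
One optimal route: DC → U8 → A3 → Z1 → V1 → V4 → S8 → DC (or its reverse).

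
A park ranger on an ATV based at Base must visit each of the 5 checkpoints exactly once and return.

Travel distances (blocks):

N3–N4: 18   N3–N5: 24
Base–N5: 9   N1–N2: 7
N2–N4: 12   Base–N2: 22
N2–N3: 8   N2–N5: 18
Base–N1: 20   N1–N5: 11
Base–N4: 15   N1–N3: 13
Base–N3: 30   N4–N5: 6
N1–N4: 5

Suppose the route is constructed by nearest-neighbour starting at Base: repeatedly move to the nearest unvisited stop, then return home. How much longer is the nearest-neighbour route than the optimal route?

Base: N5=9, N4=15, N1=20, N2=22, N3=30 ⇒ N5
N5: N4=6, N1=11, N2=18, N3=24 ⇒ N4
N4: N1=5, N2=12, N3=18 ⇒ N1
N1: N2=7, N3=13 ⇒ N2
N2: N3=8 ⇒ N3
NN route Base → N5 → N4 → N1 → N2 → N3 → Base costs 65.
Optimal: Base → N2 → N3 → N1 → N4 → N5 → Base costs 63 (by enumerating all 60 distinct tours).
Excess = 65 − 63 = 2.

Excess over optimum: 2 blocks.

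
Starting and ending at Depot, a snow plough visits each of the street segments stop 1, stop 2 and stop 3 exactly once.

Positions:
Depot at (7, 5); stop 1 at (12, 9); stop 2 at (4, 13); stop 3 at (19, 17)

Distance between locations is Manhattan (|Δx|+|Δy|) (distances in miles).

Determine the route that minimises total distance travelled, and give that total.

Depot-stop 1-stop 2-stop 3-Depot: 9+12+19+24 = 64
Depot-stop 1-stop 3-stop 2-Depot: 9+15+19+11 = 54
Depot-stop 2-stop 1-stop 3-Depot: 11+12+15+24 = 62
The minimum is 54.
One optimal route: Depot → stop 1 → stop 3 → stop 2 → Depot (or its reverse).

54 miles — the shortest possible round trip.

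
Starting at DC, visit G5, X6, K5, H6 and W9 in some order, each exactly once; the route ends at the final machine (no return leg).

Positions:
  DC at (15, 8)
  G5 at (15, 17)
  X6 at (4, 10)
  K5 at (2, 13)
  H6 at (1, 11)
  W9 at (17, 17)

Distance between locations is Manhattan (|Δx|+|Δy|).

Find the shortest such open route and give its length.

Minimum one-way distance = 37.

There are 5! = 120 possible orderings.
DC→G5→X6→K5→H6→W9: 9+18+5+3+22 = 57
DC→G5→X6→K5→W9→H6: 9+18+5+19+22 = 73
DC→G5→X6→H6→K5→W9: 9+18+4+3+19 = 53
DC→G5→X6→H6→W9→K5: 9+18+4+22+19 = 72
DC→G5→X6→W9→K5→H6: 9+18+20+19+3 = 69
DC→G5→X6→W9→H6→K5: 9+18+20+22+3 = 72
DC→G5→K5→X6→H6→W9: 9+17+5+4+22 = 57
DC→G5→K5→X6→W9→H6: 9+17+5+20+22 = 73
DC→G5→K5→H6→X6→W9: 9+17+3+4+20 = 53
DC→G5→K5→H6→W9→X6: 9+17+3+22+20 = 71
DC→G5→K5→W9→X6→H6: 9+17+19+20+4 = 69
DC→G5→K5→W9→H6→X6: 9+17+19+22+4 = 71
DC→G5→H6→X6→K5→W9: 9+20+4+5+19 = 57
DC→G5→H6→X6→W9→K5: 9+20+4+20+19 = 72
… (106 more)
DC→G5→W9→K5→H6→X6: 9+2+19+3+4 = 37  ← best
The minimum is 37.
One shortest path: DC → G5 → W9 → K5 → H6 → X6.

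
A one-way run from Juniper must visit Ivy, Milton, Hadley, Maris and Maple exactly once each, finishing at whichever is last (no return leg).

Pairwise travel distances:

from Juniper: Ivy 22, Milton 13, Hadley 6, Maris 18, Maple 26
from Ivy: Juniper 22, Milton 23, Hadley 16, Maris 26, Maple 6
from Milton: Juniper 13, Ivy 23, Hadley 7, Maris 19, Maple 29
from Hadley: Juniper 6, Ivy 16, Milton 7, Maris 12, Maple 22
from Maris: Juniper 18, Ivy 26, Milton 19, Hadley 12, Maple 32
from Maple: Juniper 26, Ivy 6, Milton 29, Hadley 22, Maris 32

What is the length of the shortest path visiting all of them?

There are 5! = 120 possible orderings.
Juniper - Ivy - Milton - Hadley - Maris - Maple: 22+23+7+12+32 = 96
Juniper - Ivy - Milton - Hadley - Maple - Maris: 22+23+7+22+32 = 106
Juniper - Ivy - Milton - Maris - Hadley - Maple: 22+23+19+12+22 = 98
Juniper - Ivy - Milton - Maris - Maple - Hadley: 22+23+19+32+22 = 118
Juniper - Ivy - Milton - Maple - Hadley - Maris: 22+23+29+22+12 = 108
Juniper - Ivy - Milton - Maple - Maris - Hadley: 22+23+29+32+12 = 118
Juniper - Ivy - Hadley - Milton - Maris - Maple: 22+16+7+19+32 = 96
Juniper - Ivy - Hadley - Milton - Maple - Maris: 22+16+7+29+32 = 106
Juniper - Ivy - Hadley - Maris - Milton - Maple: 22+16+12+19+29 = 98
Juniper - Ivy - Hadley - Maris - Maple - Milton: 22+16+12+32+29 = 111
Juniper - Ivy - Hadley - Maple - Milton - Maris: 22+16+22+29+19 = 108
Juniper - Ivy - Hadley - Maple - Maris - Milton: 22+16+22+32+19 = 111
Juniper - Ivy - Maris - Milton - Hadley - Maple: 22+26+19+7+22 = 96
Juniper - Ivy - Maris - Milton - Maple - Hadley: 22+26+19+29+22 = 118
… (106 more)
Juniper - Milton - Hadley - Maris - Ivy - Maple: 13+7+12+26+6 = 64  ← best
The minimum is 64.
One shortest path: Juniper → Milton → Hadley → Maris → Ivy → Maple.

64 — the minimum one-way total.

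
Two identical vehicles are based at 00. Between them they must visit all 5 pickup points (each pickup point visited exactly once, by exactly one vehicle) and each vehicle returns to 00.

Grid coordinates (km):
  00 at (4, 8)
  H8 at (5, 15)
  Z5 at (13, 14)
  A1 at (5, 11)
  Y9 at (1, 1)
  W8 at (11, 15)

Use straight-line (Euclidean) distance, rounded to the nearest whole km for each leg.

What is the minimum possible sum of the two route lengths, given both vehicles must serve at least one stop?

42 km — the smallest possible combined total.

Check every non-empty split of the stops between the two vehicles; for each half take its own optimal tour:
  {H8} + {Z5, A1, Y9, W8}: 14 + 38 = 52
  {Z5} + {H8, A1, Y9, W8}: 22 + 38 = 60
  {H8, Z5} + {A1, Y9, W8}: 26 + 35 = 61
  {A1} + {H8, Z5, Y9, W8}: 6 + 41 = 47
  {H8, A1} + {Z5, Y9, W8}: 14 + 38 = 52
  {Z5, A1} + {H8, Y9, W8}: 23 + 38 = 61
  … (15 splits in total)
  {Y9} + {H8, Z5, A1, W8}: 16 + 26 = 42  ← best
Best: vehicle 1 00 → Y9 → 00 = 16; vehicle 2 00 → Z5 → W8 → H8 → A1 → 00 = 26; combined 42.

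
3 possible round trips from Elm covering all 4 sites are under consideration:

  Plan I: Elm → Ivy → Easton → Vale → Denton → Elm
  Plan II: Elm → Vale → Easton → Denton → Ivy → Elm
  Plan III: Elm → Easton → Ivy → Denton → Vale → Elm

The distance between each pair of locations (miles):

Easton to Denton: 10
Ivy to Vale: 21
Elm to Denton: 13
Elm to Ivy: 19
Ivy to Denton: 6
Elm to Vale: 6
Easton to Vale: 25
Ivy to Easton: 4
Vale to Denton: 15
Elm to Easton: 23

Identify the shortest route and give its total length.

Plan I: 19 + 4 + 25 + 15 + 13 = 76
Plan II: 6 + 25 + 10 + 6 + 19 = 66
Plan III: 23 + 4 + 6 + 15 + 6 = 54

Shortest is Plan III, total 54 miles.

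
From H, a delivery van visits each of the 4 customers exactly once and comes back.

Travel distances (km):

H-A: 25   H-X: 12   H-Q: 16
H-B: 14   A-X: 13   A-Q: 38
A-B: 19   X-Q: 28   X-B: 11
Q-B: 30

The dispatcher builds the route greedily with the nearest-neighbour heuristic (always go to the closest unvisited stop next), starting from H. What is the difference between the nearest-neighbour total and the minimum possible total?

The nearest-neighbour route is 6 km longer than optimal.

From H: X=12, B=14, Q=16, A=25 → choose X (12).
From X: B=11, A=13, Q=28 → choose B (11).
From B: A=19, Q=30 → choose A (19).
From A: Q=38 → choose Q (38).
NN route H → X → B → A → Q → H costs 96.
Optimal: H → X → A → B → Q → H costs 90 (by enumerating all 12 distinct tours).
Excess = 96 − 90 = 6.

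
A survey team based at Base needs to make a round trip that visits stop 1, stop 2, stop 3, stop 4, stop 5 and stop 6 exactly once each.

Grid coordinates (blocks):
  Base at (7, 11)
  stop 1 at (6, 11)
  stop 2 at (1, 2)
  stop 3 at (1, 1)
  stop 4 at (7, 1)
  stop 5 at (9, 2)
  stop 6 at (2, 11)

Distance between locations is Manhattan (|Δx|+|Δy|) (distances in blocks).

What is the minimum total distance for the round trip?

Minimum total distance: 36 blocks.

There are 360 distinct closed tours to check (reversals are equivalent).
Base→stop 1→stop 2→stop 3→stop 4→stop 5→stop 6→Base: 1+14+1+6+3+16+5 = 46
Base→stop 1→stop 2→stop 3→stop 4→stop 6→stop 5→Base: 1+14+1+6+15+16+11 = 64
Base→stop 1→stop 2→stop 3→stop 5→stop 4→stop 6→Base: 1+14+1+9+3+15+5 = 48
Base→stop 1→stop 2→stop 3→stop 5→stop 6→stop 4→Base: 1+14+1+9+16+15+10 = 66
Base→stop 1→stop 2→stop 3→stop 6→stop 4→stop 5→Base: 1+14+1+11+15+3+11 = 56
Base→stop 1→stop 2→stop 3→stop 6→stop 5→stop 4→Base: 1+14+1+11+16+3+10 = 56
Base→stop 1→stop 2→stop 4→stop 3→stop 5→stop 6→Base: 1+14+7+6+9+16+5 = 58
Base→stop 1→stop 2→stop 4→stop 3→stop 6→stop 5→Base: 1+14+7+6+11+16+11 = 66
… (352 more)
Base→stop 1→stop 6→stop 2→stop 3→stop 4→stop 5→Base: 1+4+10+1+6+3+11 = 36  ← best
The minimum is 36.
One optimal route: Base → stop 1 → stop 6 → stop 2 → stop 3 → stop 4 → stop 5 → Base (or its reverse).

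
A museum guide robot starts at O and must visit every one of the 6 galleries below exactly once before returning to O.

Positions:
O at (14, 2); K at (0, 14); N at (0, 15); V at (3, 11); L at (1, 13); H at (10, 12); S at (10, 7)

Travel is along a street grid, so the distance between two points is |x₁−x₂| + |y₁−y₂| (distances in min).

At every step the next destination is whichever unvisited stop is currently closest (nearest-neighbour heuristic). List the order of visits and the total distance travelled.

Total distance 56 min via the nearest-neighbour route O → S → H → V → L → K → N → O.

From O: distances to unvisited — S=9, H=14, V=20, L=24, K=26, N=27. Nearest is S (9).
From S: distances to unvisited — H=5, V=11, L=15, K=17, N=18. Nearest is H (5).
From H: distances to unvisited — V=8, L=10, K=12, N=13. Nearest is V (8).
From V: distances to unvisited — L=4, K=6, N=7. Nearest is L (4).
From L: distances to unvisited — K=2, N=3. Nearest is K (2).
From K: distances to unvisited — N=1. Nearest is N (1).
Return N→O: 27.
Total = 9 + 5 + 8 + 4 + 2 + 1 + 27 = 56.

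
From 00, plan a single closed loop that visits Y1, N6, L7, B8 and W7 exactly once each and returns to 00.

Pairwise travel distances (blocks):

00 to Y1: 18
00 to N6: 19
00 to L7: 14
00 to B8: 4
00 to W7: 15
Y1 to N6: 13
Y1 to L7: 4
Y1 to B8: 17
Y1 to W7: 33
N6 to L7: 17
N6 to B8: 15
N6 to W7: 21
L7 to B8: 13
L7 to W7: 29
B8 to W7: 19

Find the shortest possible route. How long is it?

00→Y1→N6→L7→B8→W7→00: 18+13+17+13+19+15 = 95
00→Y1→N6→L7→W7→B8→00: 18+13+17+29+19+4 = 100
00→Y1→N6→B8→L7→W7→00: 18+13+15+13+29+15 = 103
00→Y1→N6→B8→W7→L7→00: 18+13+15+19+29+14 = 108
00→Y1→N6→W7→L7→B8→00: 18+13+21+29+13+4 = 98
00→Y1→N6→W7→B8→L7→00: 18+13+21+19+13+14 = 98
00→Y1→L7→N6→B8→W7→00: 18+4+17+15+19+15 = 88
00→Y1→L7→N6→W7→B8→00: 18+4+17+21+19+4 = 83
00→Y1→L7→B8→N6→W7→00: 18+4+13+15+21+15 = 86
00→Y1→L7→B8→W7→N6→00: 18+4+13+19+21+19 = 94
00→Y1→L7→W7→N6→B8→00: 18+4+29+21+15+4 = 91
00→Y1→L7→W7→B8→N6→00: 18+4+29+19+15+19 = 104
00→Y1→B8→N6→L7→W7→00: 18+17+15+17+29+15 = 111
00→Y1→B8→N6→W7→L7→00: 18+17+15+21+29+14 = 114
… (46 more)
00→B8→L7→Y1→N6→W7→00: 4+13+4+13+21+15 = 70  ← best
The minimum is 70.
One optimal route: 00 → B8 → L7 → Y1 → N6 → W7 → 00 (or its reverse).

70 blocks — the shortest possible round trip.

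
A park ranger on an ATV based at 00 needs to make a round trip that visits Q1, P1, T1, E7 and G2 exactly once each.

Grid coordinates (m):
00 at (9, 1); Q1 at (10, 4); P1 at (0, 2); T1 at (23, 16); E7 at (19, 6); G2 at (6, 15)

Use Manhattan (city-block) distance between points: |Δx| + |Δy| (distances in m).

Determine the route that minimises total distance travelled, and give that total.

With 5 stops there are 5!/2 = 60 distinct round trips (a route and its reverse cost the same).
00 → Q1 → P1 → T1 → E7 → G2 → 00: 4+12+37+14+22+17 = 106
00 → Q1 → P1 → T1 → G2 → E7 → 00: 4+12+37+18+22+15 = 108
00 → Q1 → P1 → E7 → T1 → G2 → 00: 4+12+23+14+18+17 = 88
00 → Q1 → P1 → E7 → G2 → T1 → 00: 4+12+23+22+18+29 = 108
00 → Q1 → P1 → G2 → T1 → E7 → 00: 4+12+19+18+14+15 = 82
00 → Q1 → P1 → G2 → E7 → T1 → 00: 4+12+19+22+14+29 = 100
00 → Q1 → T1 → P1 → E7 → G2 → 00: 4+25+37+23+22+17 = 128
00 → Q1 → T1 → P1 → G2 → E7 → 00: 4+25+37+19+22+15 = 122
00 → Q1 → T1 → E7 → P1 → G2 → 00: 4+25+14+23+19+17 = 102
00 → Q1 → T1 → E7 → G2 → P1 → 00: 4+25+14+22+19+10 = 94
00 → Q1 → T1 → G2 → P1 → E7 → 00: 4+25+18+19+23+15 = 104
00 → Q1 → T1 → G2 → E7 → P1 → 00: 4+25+18+22+23+10 = 102
00 → Q1 → E7 → P1 → T1 → G2 → 00: 4+11+23+37+18+17 = 110
00 → Q1 → E7 → P1 → G2 → T1 → 00: 4+11+23+19+18+29 = 104
… (46 more)
00 → Q1 → E7 → T1 → G2 → P1 → 00: 4+11+14+18+19+10 = 76  ← best
The minimum is 76.
One optimal route: 00 → Q1 → E7 → T1 → G2 → P1 → 00 (or its reverse).

Shortest round trip = 76 m.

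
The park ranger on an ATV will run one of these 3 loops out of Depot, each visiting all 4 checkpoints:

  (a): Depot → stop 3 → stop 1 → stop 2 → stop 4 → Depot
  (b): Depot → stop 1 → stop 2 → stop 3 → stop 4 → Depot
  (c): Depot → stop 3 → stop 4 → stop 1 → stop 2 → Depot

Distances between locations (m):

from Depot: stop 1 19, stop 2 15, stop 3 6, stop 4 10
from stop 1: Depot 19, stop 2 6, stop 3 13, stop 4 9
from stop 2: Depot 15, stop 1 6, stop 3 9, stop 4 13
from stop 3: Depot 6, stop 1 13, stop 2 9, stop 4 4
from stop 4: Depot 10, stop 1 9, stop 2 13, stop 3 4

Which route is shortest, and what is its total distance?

Shortest is (c), total 40 m.

(a): 6 + 13 + 6 + 13 + 10 = 48
(b): 19 + 6 + 9 + 4 + 10 = 48
(c): 6 + 4 + 9 + 6 + 15 = 40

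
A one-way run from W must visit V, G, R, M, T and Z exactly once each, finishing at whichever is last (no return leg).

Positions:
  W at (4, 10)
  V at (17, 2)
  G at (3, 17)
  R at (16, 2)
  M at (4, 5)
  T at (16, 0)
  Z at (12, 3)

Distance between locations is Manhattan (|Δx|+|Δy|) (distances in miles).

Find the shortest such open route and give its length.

Shortest open route: 40 miles.

There are 6! = 720 possible orderings.
W - V - G - R - M - T - Z: 21+29+28+15+17+7 = 117
W - V - G - R - M - Z - T: 21+29+28+15+10+7 = 110
W - V - G - R - T - M - Z: 21+29+28+2+17+10 = 107
W - V - G - R - T - Z - M: 21+29+28+2+7+10 = 97
W - V - G - R - Z - M - T: 21+29+28+5+10+17 = 110
W - V - G - R - Z - T - M: 21+29+28+5+7+17 = 107
W - V - G - M - R - T - Z: 21+29+13+15+2+7 = 87
W - V - G - M - R - Z - T: 21+29+13+15+5+7 = 90
… (712 more)
W - G - M - Z - V - R - T: 8+13+10+6+1+2 = 40  ← best
The minimum is 40.
One shortest path: W → G → M → Z → V → R → T.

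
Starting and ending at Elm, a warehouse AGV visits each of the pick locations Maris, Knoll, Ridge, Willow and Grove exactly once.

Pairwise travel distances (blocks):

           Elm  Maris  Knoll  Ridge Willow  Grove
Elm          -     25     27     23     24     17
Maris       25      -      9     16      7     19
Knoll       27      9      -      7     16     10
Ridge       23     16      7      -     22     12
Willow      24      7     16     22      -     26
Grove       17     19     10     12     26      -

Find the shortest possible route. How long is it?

With 5 stops there are 5!/2 = 60 distinct round trips (a route and its reverse cost the same).
Elm-Maris-Knoll-Ridge-Willow-Grove-Elm: 25+9+7+22+26+17 = 106
Elm-Maris-Knoll-Ridge-Grove-Willow-Elm: 25+9+7+12+26+24 = 103
Elm-Maris-Knoll-Willow-Ridge-Grove-Elm: 25+9+16+22+12+17 = 101
Elm-Maris-Knoll-Willow-Grove-Ridge-Elm: 25+9+16+26+12+23 = 111
Elm-Maris-Knoll-Grove-Ridge-Willow-Elm: 25+9+10+12+22+24 = 102
Elm-Maris-Knoll-Grove-Willow-Ridge-Elm: 25+9+10+26+22+23 = 115
Elm-Maris-Ridge-Knoll-Willow-Grove-Elm: 25+16+7+16+26+17 = 107
Elm-Maris-Ridge-Knoll-Grove-Willow-Elm: 25+16+7+10+26+24 = 108
Elm-Maris-Ridge-Willow-Knoll-Grove-Elm: 25+16+22+16+10+17 = 106
Elm-Maris-Ridge-Willow-Grove-Knoll-Elm: 25+16+22+26+10+27 = 126
Elm-Maris-Ridge-Grove-Knoll-Willow-Elm: 25+16+12+10+16+24 = 103
Elm-Maris-Ridge-Grove-Willow-Knoll-Elm: 25+16+12+26+16+27 = 122
Elm-Maris-Willow-Knoll-Ridge-Grove-Elm: 25+7+16+7+12+17 = 84
Elm-Maris-Willow-Knoll-Grove-Ridge-Elm: 25+7+16+10+12+23 = 93
… (46 more)
Elm-Willow-Maris-Knoll-Ridge-Grove-Elm: 24+7+9+7+12+17 = 76  ← best
The minimum is 76.
One optimal route: Elm → Willow → Maris → Knoll → Ridge → Grove → Elm (or its reverse).

Minimum total distance: 76 blocks.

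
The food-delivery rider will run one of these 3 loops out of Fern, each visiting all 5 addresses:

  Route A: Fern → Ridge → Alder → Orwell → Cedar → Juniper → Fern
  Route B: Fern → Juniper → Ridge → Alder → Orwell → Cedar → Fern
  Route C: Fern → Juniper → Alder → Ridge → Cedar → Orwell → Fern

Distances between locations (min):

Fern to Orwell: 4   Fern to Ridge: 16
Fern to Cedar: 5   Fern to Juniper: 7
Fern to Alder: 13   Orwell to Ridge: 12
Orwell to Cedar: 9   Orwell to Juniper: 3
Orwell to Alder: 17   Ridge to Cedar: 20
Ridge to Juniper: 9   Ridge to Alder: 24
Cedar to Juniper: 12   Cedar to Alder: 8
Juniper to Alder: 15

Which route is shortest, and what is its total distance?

Shortest is Route B, total 71 min.

Route A: 16 + 24 + 17 + 9 + 12 + 7 = 85
Route B: 7 + 9 + 24 + 17 + 9 + 5 = 71
Route C: 7 + 15 + 24 + 20 + 9 + 4 = 79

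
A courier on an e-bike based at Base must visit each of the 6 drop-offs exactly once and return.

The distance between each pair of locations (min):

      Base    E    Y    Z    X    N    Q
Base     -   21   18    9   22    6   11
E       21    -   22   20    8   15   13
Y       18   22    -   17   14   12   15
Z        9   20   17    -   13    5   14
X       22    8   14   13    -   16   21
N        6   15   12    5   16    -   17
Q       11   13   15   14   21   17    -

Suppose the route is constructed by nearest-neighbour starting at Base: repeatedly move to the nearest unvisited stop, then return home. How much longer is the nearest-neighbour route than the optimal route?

The nearest-neighbour route is 6 min longer than optimal.

Base: N=6, Z=9, Q=11, Y=18, E=21, X=22 ⇒ N
N: Z=5, Y=12, E=15, X=16, Q=17 ⇒ Z
Z: X=13, Q=14, Y=17, E=20 ⇒ X
X: E=8, Y=14, Q=21 ⇒ E
E: Q=13, Y=22 ⇒ Q
Q: Y=15 ⇒ Y
NN route Base → N → Z → X → E → Q → Y → Base costs 78.
Optimal: Base → Z → N → Y → X → E → Q → Base costs 72 (by enumerating all 360 distinct tours).
Excess = 78 − 72 = 6.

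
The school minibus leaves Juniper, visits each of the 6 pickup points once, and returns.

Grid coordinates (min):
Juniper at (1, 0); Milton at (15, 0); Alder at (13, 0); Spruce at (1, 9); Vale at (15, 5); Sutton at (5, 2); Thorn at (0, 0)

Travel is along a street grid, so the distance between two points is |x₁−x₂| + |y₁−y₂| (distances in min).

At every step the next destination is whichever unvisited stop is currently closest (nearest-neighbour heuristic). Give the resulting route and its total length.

Total distance 52 min via the nearest-neighbour route Juniper → Thorn → Sutton → Alder → Milton → Vale → Spruce → Juniper.

At Juniper the remaining stops are Thorn 1, Sutton 6, Spruce 9, Alder 12, Milton 14, Vale 19; go to Thorn.
At Thorn the remaining stops are Sutton 7, Spruce 10, Alder 13, Milton 15, Vale 20; go to Sutton.
At Sutton the remaining stops are Alder 10, Spruce 11, Milton 12, Vale 13; go to Alder.
At Alder the remaining stops are Milton 2, Vale 7, Spruce 21; go to Milton.
At Milton the remaining stops are Vale 5, Spruce 23; go to Vale.
At Vale the remaining stops are Spruce 18; go to Spruce.
Return Spruce→Juniper: 9.
Total = 1 + 7 + 10 + 2 + 5 + 18 + 9 = 52.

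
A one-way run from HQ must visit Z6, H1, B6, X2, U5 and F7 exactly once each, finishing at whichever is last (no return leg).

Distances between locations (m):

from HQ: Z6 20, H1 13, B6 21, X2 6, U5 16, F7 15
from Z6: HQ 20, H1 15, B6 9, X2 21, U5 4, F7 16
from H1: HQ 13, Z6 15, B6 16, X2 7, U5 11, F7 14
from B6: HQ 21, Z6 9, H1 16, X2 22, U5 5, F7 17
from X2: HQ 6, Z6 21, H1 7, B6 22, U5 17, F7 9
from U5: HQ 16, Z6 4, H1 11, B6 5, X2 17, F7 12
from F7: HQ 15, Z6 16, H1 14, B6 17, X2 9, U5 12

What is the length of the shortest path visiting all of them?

52 m — the minimum one-way total.

There are 6! = 720 possible orderings.
HQ - Z6 - H1 - B6 - X2 - U5 - F7: 20+15+16+22+17+12 = 102
HQ - Z6 - H1 - B6 - X2 - F7 - U5: 20+15+16+22+9+12 = 94
HQ - Z6 - H1 - B6 - U5 - X2 - F7: 20+15+16+5+17+9 = 82
HQ - Z6 - H1 - B6 - U5 - F7 - X2: 20+15+16+5+12+9 = 77
HQ - Z6 - H1 - B6 - F7 - X2 - U5: 20+15+16+17+9+17 = 94
HQ - Z6 - H1 - B6 - F7 - U5 - X2: 20+15+16+17+12+17 = 97
HQ - Z6 - H1 - X2 - B6 - U5 - F7: 20+15+7+22+5+12 = 81
HQ - Z6 - H1 - X2 - B6 - F7 - U5: 20+15+7+22+17+12 = 93
… (712 more)
HQ - X2 - H1 - F7 - Z6 - U5 - B6: 6+7+14+16+4+5 = 52  ← best
The minimum is 52.
One shortest path: HQ → X2 → H1 → F7 → Z6 → U5 → B6.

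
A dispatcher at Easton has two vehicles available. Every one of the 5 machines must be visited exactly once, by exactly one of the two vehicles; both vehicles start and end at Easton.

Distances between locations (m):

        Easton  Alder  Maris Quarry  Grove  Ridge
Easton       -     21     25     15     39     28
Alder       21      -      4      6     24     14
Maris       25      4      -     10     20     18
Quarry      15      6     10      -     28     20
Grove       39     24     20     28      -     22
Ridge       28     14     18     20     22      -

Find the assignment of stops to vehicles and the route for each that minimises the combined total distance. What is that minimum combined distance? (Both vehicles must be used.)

Check every non-empty split of the stops between the two vehicles; for each half take its own optimal tour:
  {Alder} + {Maris, Quarry, Grove, Ridge}: 42 + 95 = 137
  {Maris} + {Alder, Quarry, Grove, Ridge}: 50 + 95 = 145
  {Alder, Maris} + {Quarry, Grove, Ridge}: 50 + 93 = 143
  {Quarry} + {Alder, Maris, Grove, Ridge}: 30 + 95 = 125
  {Alder, Quarry} + {Maris, Grove, Ridge}: 42 + 95 = 137
  {Maris, Quarry} + {Alder, Grove, Ridge}: 50 + 95 = 145
  … (15 splits in total)
Best: vehicle 1 Easton → Quarry → Easton = 30; vehicle 2 Easton → Alder → Maris → Grove → Ridge → Easton = 95; combined 125.

Minimum combined distance: 125 m.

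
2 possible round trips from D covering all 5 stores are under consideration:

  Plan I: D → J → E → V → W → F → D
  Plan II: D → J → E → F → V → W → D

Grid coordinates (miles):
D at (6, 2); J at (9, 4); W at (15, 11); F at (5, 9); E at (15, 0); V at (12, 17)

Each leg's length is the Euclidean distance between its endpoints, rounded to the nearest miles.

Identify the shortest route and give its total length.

52 miles — Plan I is the shortest.

Plan I: 4 + 7 + 17 + 7 + 10 + 7 = 52
Plan II: 4 + 7 + 13 + 11 + 7 + 13 = 55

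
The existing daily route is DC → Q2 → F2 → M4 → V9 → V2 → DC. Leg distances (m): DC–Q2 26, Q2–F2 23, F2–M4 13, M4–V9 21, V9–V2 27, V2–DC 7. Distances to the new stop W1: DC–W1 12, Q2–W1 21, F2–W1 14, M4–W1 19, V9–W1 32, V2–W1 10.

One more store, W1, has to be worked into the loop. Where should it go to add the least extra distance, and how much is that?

+7 m — insert W1 between DC and Q2.

Insertion cost between consecutive stops i–j is d(i,W1) + d(W1,j) − d(i,j):
  between DC and Q2: 12 + 21 − 26 = 7
  between Q2 and F2: 21 + 14 − 23 = 12
  between F2 and M4: 14 + 19 − 13 = 20
  between M4 and V9: 19 + 32 − 21 = 30
  between V9 and V2: 32 + 10 − 27 = 15
  between V2 and DC: 10 + 12 − 7 = 15
Cheapest insertion is between DC and Q2, adding 7.
New total = 117 + 7 = 124.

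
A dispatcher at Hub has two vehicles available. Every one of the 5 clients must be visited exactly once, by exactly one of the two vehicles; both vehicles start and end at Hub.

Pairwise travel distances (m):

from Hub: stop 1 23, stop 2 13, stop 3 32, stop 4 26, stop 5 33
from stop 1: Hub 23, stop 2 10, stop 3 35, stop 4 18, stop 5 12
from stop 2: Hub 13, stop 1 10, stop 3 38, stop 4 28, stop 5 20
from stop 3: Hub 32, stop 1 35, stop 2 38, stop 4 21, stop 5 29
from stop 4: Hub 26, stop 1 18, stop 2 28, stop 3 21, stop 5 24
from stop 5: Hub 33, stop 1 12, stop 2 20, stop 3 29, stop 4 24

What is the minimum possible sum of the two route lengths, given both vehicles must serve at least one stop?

137 m — the smallest possible combined total.

Check every non-empty split of the stops between the two vehicles; for each half take its own optimal tour:
  {stop 1} + {stop 2, stop 3, stop 4, stop 5}: 46 + 109 = 155
  {stop 2} + {stop 1, stop 3, stop 4, stop 5}: 26 + 111 = 137
  {stop 1, stop 2} + {stop 3, stop 4, stop 5}: 46 + 109 = 155
  {stop 3} + {stop 1, stop 2, stop 4, stop 5}: 64 + 85 = 149
  {stop 1, stop 3} + {stop 2, stop 4, stop 5}: 90 + 83 = 173
  {stop 2, stop 3} + {stop 1, stop 4, stop 5}: 83 + 85 = 168
  … (15 splits in total)
Best: vehicle 1 Hub → stop 2 → Hub = 26; vehicle 2 Hub → stop 1 → stop 5 → stop 3 → stop 4 → Hub = 111; combined 137.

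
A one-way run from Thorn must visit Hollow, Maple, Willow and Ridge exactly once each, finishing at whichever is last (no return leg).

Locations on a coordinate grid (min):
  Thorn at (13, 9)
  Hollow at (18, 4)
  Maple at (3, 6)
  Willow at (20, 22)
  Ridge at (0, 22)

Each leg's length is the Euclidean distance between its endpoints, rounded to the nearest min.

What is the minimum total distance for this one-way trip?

There are 4! = 24 possible orderings.
Thorn - Hollow - Maple - Willow - Ridge: 7+15+23+20 = 65
Thorn - Hollow - Maple - Ridge - Willow: 7+15+16+20 = 58
Thorn - Hollow - Willow - Maple - Ridge: 7+18+23+16 = 64
Thorn - Hollow - Willow - Ridge - Maple: 7+18+20+16 = 61
Thorn - Hollow - Ridge - Maple - Willow: 7+25+16+23 = 71
Thorn - Hollow - Ridge - Willow - Maple: 7+25+20+23 = 75
Thorn - Maple - Hollow - Willow - Ridge: 10+15+18+20 = 63
Thorn - Maple - Hollow - Ridge - Willow: 10+15+25+20 = 70
Thorn - Maple - Willow - Hollow - Ridge: 10+23+18+25 = 76
Thorn - Maple - Willow - Ridge - Hollow: 10+23+20+25 = 78
Thorn - Maple - Ridge - Hollow - Willow: 10+16+25+18 = 69
Thorn - Maple - Ridge - Willow - Hollow: 10+16+20+18 = 64
Thorn - Willow - Hollow - Maple - Ridge: 15+18+15+16 = 64
Thorn - Willow - Hollow - Ridge - Maple: 15+18+25+16 = 74
… (10 more)
The minimum is 58.
One shortest path: Thorn → Hollow → Maple → Ridge → Willow.

Minimum one-way distance = 58 min.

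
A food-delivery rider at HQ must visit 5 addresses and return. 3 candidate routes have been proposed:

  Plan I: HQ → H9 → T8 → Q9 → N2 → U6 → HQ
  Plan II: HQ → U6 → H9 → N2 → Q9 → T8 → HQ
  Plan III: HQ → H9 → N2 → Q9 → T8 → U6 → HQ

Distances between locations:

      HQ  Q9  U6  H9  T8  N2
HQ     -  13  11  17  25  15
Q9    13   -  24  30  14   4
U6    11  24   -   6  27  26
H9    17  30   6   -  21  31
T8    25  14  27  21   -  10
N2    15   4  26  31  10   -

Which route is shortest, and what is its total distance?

Shortest is Plan II, total 91.

Plan I: 17 + 21 + 14 + 4 + 26 + 11 = 93
Plan II: 11 + 6 + 31 + 4 + 14 + 25 = 91
Plan III: 17 + 31 + 4 + 14 + 27 + 11 = 104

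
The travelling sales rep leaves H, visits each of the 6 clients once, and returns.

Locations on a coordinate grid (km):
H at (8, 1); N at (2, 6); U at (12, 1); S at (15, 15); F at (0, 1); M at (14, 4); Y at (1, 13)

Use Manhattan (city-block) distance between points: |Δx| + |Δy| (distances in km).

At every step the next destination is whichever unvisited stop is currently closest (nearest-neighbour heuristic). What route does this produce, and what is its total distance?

From H: distances to unvisited — U=4, F=8, M=9, N=11, Y=19, S=21. Nearest is U (4).
From U: distances to unvisited — M=5, F=12, N=15, S=17, Y=23. Nearest is M (5).
From M: distances to unvisited — S=12, N=14, F=17, Y=22. Nearest is S (12).
From S: distances to unvisited — Y=16, N=22, F=29. Nearest is Y (16).
From Y: distances to unvisited — N=8, F=13. Nearest is N (8).
From N: distances to unvisited — F=7. Nearest is F (7).
Return F→H: 8.
Total = 4 + 5 + 12 + 16 + 8 + 7 + 8 = 60.

Total distance 60 km via the nearest-neighbour route H → U → M → S → Y → N → F → H.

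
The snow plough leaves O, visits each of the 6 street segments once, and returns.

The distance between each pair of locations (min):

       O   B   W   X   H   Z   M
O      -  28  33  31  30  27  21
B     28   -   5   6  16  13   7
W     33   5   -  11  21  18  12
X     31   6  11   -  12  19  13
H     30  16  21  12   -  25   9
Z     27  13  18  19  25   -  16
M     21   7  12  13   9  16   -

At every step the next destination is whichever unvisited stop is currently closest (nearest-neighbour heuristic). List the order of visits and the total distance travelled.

At O the remaining stops are M 21, Z 27, B 28, H 30, X 31, W 33; go to M.
At M the remaining stops are B 7, H 9, W 12, X 13, Z 16; go to B.
At B the remaining stops are W 5, X 6, Z 13, H 16; go to W.
At W the remaining stops are X 11, Z 18, H 21; go to X.
At X the remaining stops are H 12, Z 19; go to H.
At H the remaining stops are Z 25; go to Z.
Return Z→O: 27.
Total = 21 + 7 + 5 + 11 + 12 + 25 + 27 = 108.

Total distance 108 min via the nearest-neighbour route O → M → B → W → X → H → Z → O.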